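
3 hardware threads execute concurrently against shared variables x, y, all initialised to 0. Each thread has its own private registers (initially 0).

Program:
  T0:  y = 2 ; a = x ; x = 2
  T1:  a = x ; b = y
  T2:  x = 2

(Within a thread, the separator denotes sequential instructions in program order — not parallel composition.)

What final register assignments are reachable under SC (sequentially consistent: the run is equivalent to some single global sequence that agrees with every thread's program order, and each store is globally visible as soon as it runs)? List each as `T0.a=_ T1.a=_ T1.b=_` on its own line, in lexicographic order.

T0.a=0 T1.a=0 T1.b=0
T0.a=0 T1.a=0 T1.b=2
T0.a=0 T1.a=2 T1.b=2
T0.a=2 T1.a=0 T1.b=0
T0.a=2 T1.a=0 T1.b=2
T0.a=2 T1.a=2 T1.b=0
T0.a=2 T1.a=2 T1.b=2

outcome vector order: (T0.a,T1.a,T1.b)
|SC outcomes| = 7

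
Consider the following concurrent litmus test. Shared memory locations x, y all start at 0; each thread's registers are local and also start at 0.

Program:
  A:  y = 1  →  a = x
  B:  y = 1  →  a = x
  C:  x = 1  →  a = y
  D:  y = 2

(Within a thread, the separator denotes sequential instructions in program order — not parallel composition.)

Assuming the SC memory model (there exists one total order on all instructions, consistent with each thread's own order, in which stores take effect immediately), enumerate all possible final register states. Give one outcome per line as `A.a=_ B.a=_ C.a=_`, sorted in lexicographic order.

outcome vector order: (A.a,B.a,C.a)
|SC outcomes| = 9

A.a=0 B.a=0 C.a=1
A.a=0 B.a=0 C.a=2
A.a=0 B.a=1 C.a=1
A.a=0 B.a=1 C.a=2
A.a=1 B.a=0 C.a=1
A.a=1 B.a=0 C.a=2
A.a=1 B.a=1 C.a=0
A.a=1 B.a=1 C.a=1
A.a=1 B.a=1 C.a=2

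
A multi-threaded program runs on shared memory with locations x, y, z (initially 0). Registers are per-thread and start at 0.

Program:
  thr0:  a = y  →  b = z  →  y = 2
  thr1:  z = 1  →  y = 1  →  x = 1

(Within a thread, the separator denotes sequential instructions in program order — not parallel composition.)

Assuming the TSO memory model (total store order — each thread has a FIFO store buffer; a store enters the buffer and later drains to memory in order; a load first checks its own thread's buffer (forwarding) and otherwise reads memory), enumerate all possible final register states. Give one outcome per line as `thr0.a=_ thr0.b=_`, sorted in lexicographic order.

outcome vector order: (thr0.a,thr0.b)
|TSO outcomes| = 3

thr0.a=0 thr0.b=0
thr0.a=0 thr0.b=1
thr0.a=1 thr0.b=1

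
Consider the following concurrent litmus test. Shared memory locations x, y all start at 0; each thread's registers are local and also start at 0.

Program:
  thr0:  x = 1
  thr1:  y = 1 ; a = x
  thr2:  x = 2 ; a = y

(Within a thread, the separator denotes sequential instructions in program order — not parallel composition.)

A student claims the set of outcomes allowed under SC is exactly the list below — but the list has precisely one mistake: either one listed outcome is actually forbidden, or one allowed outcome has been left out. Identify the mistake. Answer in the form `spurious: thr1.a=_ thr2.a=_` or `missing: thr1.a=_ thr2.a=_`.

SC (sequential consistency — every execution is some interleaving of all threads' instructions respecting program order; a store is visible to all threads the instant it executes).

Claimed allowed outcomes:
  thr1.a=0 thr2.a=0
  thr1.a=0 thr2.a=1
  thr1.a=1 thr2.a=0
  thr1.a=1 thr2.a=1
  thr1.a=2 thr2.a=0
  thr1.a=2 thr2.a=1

spurious: thr1.a=0 thr2.a=0

outcome vector order: (thr1.a,thr2.a)
under SC → 0/1 1/0 1/1 2/0 2/1
claimed∖SC = {0/0}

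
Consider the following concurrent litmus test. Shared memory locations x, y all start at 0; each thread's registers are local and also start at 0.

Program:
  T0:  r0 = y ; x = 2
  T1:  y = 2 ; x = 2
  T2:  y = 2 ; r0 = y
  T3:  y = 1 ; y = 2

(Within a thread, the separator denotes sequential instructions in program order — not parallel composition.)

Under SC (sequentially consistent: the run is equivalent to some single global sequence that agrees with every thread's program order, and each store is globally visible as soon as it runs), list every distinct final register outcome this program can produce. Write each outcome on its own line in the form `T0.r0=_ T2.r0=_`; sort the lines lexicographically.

outcome vector order: (T0.r0,T2.r0)
|SC outcomes| = 6

T0.r0=0 T2.r0=1
T0.r0=0 T2.r0=2
T0.r0=1 T2.r0=1
T0.r0=1 T2.r0=2
T0.r0=2 T2.r0=1
T0.r0=2 T2.r0=2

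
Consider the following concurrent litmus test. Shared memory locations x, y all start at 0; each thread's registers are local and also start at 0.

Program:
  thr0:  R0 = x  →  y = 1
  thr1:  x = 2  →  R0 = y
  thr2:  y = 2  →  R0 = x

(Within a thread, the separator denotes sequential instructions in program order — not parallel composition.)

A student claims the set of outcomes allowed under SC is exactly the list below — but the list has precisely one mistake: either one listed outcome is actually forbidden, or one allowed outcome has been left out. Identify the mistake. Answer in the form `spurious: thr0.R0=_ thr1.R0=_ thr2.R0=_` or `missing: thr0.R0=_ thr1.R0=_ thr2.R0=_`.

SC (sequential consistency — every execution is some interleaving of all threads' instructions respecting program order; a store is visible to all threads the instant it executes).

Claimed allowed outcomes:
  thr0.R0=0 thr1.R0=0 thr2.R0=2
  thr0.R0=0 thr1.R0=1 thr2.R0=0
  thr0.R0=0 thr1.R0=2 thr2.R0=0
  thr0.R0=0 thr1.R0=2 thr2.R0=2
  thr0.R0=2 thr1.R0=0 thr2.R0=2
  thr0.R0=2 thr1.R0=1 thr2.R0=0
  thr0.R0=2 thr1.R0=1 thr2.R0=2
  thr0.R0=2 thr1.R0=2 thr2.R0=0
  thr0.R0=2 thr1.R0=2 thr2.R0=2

missing: thr0.R0=0 thr1.R0=1 thr2.R0=2

outcome vector order: (thr0.R0,thr1.R0,thr2.R0)
SC: 10 outcomes — {(0,0,2); (0,1,0); (0,1,2); (0,2,0); (0,2,2); (2,0,2); (2,1,0); (2,1,2); (2,2,0); (2,2,2)}
SC∖claimed = {(0,1,2)}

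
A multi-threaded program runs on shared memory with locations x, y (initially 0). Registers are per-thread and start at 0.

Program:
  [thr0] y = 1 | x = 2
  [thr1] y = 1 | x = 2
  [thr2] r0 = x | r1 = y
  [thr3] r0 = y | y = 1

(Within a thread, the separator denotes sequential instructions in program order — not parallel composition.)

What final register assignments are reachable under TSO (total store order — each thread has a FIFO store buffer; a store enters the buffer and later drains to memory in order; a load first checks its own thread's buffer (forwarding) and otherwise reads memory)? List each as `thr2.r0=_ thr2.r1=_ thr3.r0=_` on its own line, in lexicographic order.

outcome vector order: (thr2.r0,thr2.r1,thr3.r0)
|TSO outcomes| = 6

thr2.r0=0 thr2.r1=0 thr3.r0=0
thr2.r0=0 thr2.r1=0 thr3.r0=1
thr2.r0=0 thr2.r1=1 thr3.r0=0
thr2.r0=0 thr2.r1=1 thr3.r0=1
thr2.r0=2 thr2.r1=1 thr3.r0=0
thr2.r0=2 thr2.r1=1 thr3.r0=1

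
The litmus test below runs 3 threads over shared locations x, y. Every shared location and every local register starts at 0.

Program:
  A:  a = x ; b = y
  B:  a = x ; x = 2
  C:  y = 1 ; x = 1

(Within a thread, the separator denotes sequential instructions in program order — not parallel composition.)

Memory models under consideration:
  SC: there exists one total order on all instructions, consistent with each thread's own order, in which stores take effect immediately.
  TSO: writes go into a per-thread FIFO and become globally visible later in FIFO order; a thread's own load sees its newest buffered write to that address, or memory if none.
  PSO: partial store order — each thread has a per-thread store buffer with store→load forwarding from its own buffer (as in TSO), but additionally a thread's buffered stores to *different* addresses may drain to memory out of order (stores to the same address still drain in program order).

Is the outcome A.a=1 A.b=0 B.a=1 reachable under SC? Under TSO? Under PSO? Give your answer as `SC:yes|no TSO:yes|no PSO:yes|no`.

SC:no TSO:no PSO:yes

outcome vector order: (A.a,A.b,B.a)
SC (9): 000; 001; 010; 011; 110; 111; 200; 210; 211
TSO (9): 000; 001; 010; 011; 110; 111; 200; 210; 211
PSO (12): 000; 001; 010; 011; 100; 101; 110; 111; 200; 201; 210; 211
target 101 ∈ {PSO}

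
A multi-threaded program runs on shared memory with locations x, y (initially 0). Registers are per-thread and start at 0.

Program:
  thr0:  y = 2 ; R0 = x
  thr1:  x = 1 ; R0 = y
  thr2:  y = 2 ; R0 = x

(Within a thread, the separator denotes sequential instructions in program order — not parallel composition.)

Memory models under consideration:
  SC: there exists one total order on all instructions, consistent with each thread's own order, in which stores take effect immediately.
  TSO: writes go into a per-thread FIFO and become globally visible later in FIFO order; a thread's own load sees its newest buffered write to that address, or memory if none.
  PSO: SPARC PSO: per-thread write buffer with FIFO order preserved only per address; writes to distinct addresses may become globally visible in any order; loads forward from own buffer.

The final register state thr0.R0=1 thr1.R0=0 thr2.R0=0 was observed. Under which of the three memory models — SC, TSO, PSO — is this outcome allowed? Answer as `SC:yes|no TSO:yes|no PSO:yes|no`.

SC:no TSO:yes PSO:yes

outcome vector order: (thr0.R0,thr1.R0,thr2.R0)
under SC → (0,2,0), (0,2,1), (1,0,1), (1,2,0), (1,2,1)
under TSO → (0,0,0), (0,0,1), (0,2,0), (0,2,1), (1,0,0), (1,0,1), (1,2,0), (1,2,1)
under PSO → (0,0,0), (0,0,1), (0,2,0), (0,2,1), (1,0,0), (1,0,1), (1,2,0), (1,2,1)
target (1,0,0) ∈ {TSO,PSO}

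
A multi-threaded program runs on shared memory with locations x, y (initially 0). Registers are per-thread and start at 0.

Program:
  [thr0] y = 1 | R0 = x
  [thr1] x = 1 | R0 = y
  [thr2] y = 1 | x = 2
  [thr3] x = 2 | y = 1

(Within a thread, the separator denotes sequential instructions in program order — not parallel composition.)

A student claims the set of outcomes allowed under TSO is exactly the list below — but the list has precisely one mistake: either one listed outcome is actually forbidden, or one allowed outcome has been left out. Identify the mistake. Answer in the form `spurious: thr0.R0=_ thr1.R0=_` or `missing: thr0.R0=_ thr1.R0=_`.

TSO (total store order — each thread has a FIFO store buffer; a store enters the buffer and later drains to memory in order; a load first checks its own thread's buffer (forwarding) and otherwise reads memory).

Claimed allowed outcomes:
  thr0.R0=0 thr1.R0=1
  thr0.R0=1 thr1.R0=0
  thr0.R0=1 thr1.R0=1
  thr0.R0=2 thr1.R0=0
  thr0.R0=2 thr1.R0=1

outcome vector order: (thr0.R0,thr1.R0)
TSO (6): 00; 01; 10; 11; 20; 21
TSO∖claimed = {00}

missing: thr0.R0=0 thr1.R0=0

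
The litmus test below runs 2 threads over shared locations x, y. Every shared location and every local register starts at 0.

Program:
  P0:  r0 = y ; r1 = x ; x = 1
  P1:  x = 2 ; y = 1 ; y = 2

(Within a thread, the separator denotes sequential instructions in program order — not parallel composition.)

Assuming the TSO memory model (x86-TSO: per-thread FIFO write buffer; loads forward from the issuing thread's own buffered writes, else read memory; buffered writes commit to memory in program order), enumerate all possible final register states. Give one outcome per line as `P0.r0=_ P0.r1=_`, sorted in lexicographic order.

P0.r0=0 P0.r1=0
P0.r0=0 P0.r1=2
P0.r0=1 P0.r1=2
P0.r0=2 P0.r1=2

outcome vector order: (P0.r0,P0.r1)
|TSO outcomes| = 4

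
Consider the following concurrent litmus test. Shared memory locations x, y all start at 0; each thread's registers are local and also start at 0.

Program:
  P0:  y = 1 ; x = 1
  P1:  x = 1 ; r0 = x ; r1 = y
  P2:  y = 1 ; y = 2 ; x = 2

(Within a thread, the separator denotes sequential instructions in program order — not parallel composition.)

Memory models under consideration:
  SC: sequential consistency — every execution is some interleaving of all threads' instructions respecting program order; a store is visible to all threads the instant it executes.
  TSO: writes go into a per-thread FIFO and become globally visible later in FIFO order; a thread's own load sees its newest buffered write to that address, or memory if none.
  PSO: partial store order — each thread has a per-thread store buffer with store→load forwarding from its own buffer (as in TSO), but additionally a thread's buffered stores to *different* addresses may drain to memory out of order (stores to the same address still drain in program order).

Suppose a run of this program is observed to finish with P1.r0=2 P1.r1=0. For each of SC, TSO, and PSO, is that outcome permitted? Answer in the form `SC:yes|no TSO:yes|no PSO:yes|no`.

outcome vector order: (P1.r0,P1.r1)
[SC] allowed = {(1,0); (1,1); (1,2); (2,1); (2,2)}
[TSO] allowed = {(1,0); (1,1); (1,2); (2,1); (2,2)}
[PSO] allowed = {(1,0); (1,1); (1,2); (2,0); (2,1); (2,2)}
target (2,0) ∈ {PSO}

SC:no TSO:no PSO:yes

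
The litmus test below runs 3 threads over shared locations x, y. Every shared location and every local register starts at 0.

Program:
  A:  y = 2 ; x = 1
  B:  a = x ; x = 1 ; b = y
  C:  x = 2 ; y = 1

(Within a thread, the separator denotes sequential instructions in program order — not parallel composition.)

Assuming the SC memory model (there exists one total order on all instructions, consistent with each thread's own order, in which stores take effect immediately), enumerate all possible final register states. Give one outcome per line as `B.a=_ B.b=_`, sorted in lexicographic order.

outcome vector order: (B.a,B.b)
|SC outcomes| = 8

B.a=0 B.b=0
B.a=0 B.b=1
B.a=0 B.b=2
B.a=1 B.b=1
B.a=1 B.b=2
B.a=2 B.b=0
B.a=2 B.b=1
B.a=2 B.b=2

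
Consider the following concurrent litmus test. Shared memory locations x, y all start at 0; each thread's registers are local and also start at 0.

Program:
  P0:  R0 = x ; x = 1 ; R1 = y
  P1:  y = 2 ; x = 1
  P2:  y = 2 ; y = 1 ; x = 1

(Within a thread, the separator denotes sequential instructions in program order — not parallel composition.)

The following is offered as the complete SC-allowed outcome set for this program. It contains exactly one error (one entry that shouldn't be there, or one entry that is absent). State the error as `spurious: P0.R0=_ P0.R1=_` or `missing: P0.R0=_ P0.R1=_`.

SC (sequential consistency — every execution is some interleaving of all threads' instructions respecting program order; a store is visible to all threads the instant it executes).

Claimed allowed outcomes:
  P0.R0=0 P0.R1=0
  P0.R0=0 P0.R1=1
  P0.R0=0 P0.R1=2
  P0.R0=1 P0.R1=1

outcome vector order: (P0.R0,P0.R1)
SC: 5 outcomes — {00; 01; 02; 11; 12}
SC∖claimed = {12}

missing: P0.R0=1 P0.R1=2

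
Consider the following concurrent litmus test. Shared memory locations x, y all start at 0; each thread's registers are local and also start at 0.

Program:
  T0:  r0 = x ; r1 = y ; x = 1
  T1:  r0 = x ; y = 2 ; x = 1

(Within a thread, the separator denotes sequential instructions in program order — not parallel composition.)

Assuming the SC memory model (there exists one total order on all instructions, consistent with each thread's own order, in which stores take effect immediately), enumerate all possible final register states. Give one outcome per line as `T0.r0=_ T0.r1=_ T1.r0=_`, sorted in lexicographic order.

outcome vector order: (T0.r0,T0.r1,T1.r0)
|SC outcomes| = 4

T0.r0=0 T0.r1=0 T1.r0=0
T0.r0=0 T0.r1=0 T1.r0=1
T0.r0=0 T0.r1=2 T1.r0=0
T0.r0=1 T0.r1=2 T1.r0=0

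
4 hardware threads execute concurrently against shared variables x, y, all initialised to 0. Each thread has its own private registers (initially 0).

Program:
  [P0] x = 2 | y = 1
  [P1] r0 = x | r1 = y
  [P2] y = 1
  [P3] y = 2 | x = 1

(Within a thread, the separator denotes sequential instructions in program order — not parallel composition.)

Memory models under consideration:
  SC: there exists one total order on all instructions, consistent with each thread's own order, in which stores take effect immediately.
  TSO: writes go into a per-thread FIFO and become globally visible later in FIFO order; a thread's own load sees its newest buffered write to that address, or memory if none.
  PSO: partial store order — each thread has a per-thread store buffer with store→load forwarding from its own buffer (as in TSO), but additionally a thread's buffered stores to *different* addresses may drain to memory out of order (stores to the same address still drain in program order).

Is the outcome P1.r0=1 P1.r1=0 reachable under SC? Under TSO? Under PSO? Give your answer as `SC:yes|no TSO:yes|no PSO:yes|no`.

outcome vector order: (P1.r0,P1.r1)
SC (8): <0 0> <0 1> <0 2> <1 1> <1 2> <2 0> <2 1> <2 2>
TSO (8): <0 0> <0 1> <0 2> <1 1> <1 2> <2 0> <2 1> <2 2>
PSO (9): <0 0> <0 1> <0 2> <1 0> <1 1> <1 2> <2 0> <2 1> <2 2>
target <1 0> ∈ {PSO}

SC:no TSO:no PSO:yes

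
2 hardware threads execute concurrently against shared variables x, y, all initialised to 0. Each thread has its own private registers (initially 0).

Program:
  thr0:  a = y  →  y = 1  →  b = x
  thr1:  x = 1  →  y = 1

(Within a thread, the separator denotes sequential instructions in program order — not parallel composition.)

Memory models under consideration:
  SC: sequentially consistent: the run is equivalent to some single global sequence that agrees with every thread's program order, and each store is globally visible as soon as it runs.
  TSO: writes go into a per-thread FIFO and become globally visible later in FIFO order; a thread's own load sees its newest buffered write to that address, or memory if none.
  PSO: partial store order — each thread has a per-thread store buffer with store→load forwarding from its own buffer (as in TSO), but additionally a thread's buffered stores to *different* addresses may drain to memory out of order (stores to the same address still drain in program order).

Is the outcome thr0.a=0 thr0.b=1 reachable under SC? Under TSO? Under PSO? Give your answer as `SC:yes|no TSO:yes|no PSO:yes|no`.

outcome vector order: (thr0.a,thr0.b)
[SC] allowed = {<0 0>; <0 1>; <1 1>}
[TSO] allowed = {<0 0>; <0 1>; <1 1>}
[PSO] allowed = {<0 0>; <0 1>; <1 0>; <1 1>}
target <0 1> ∈ {SC,TSO,PSO}

SC:yes TSO:yes PSO:yes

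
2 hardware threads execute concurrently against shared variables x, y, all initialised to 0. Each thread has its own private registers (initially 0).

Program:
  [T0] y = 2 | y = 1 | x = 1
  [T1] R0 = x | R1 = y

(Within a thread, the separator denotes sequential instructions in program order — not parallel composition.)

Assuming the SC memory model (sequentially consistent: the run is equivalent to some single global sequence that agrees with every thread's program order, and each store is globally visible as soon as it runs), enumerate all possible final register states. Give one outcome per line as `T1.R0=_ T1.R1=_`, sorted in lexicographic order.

outcome vector order: (T1.R0,T1.R1)
|SC outcomes| = 4

T1.R0=0 T1.R1=0
T1.R0=0 T1.R1=1
T1.R0=0 T1.R1=2
T1.R0=1 T1.R1=1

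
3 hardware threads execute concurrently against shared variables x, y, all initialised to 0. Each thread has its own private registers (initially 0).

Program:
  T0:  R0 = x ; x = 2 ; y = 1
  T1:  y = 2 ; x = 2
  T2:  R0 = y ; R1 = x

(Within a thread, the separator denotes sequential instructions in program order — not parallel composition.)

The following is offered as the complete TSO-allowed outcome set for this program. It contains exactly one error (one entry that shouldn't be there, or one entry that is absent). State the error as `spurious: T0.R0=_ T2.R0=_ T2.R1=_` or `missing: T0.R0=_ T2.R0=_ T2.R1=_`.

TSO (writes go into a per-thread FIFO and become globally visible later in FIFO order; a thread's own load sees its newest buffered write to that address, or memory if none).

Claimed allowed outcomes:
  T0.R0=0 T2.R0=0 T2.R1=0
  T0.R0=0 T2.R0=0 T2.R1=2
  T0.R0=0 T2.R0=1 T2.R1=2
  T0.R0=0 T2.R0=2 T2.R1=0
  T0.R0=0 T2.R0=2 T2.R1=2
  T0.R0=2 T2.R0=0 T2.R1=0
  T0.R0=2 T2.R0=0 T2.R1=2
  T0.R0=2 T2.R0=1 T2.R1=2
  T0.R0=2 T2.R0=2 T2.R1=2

outcome vector order: (T0.R0,T2.R0,T2.R1)
TSO: 10 outcomes — {000 002 012 020 022 200 202 212 220 222}
TSO∖claimed = {220}

missing: T0.R0=2 T2.R0=2 T2.R1=0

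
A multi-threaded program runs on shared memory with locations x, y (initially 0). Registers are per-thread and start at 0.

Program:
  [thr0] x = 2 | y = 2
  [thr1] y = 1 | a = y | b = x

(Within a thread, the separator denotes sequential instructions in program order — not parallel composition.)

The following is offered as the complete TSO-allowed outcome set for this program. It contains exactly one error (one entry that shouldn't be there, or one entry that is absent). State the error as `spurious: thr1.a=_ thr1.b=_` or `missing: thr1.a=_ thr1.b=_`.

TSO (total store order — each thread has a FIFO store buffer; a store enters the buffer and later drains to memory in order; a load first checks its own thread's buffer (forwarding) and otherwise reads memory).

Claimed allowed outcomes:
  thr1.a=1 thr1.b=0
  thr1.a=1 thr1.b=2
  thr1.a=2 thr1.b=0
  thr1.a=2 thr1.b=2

spurious: thr1.a=2 thr1.b=0

outcome vector order: (thr1.a,thr1.b)
[TSO] allowed = {<1 0>, <1 2>, <2 2>}
claimed∖TSO = {<2 0>}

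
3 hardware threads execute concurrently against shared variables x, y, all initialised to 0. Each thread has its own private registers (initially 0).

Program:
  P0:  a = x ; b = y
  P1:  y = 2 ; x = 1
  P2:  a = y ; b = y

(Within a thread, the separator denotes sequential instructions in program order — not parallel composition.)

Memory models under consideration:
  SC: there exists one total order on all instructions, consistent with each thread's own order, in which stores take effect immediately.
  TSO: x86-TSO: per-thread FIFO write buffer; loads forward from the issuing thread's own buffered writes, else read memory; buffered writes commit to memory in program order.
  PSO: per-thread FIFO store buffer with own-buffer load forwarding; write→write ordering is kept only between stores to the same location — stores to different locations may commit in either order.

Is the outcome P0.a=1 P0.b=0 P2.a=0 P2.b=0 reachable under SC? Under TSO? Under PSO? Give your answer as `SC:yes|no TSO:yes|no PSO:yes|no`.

outcome vector order: (P0.a,P0.b,P2.a,P2.b)
[SC] allowed = {0/0/0/0, 0/0/0/2, 0/0/2/2, 0/2/0/0, 0/2/0/2, 0/2/2/2, 1/2/0/0, 1/2/0/2, 1/2/2/2}
[TSO] allowed = {0/0/0/0, 0/0/0/2, 0/0/2/2, 0/2/0/0, 0/2/0/2, 0/2/2/2, 1/2/0/0, 1/2/0/2, 1/2/2/2}
[PSO] allowed = {0/0/0/0, 0/0/0/2, 0/0/2/2, 0/2/0/0, 0/2/0/2, 0/2/2/2, 1/0/0/0, 1/0/0/2, 1/0/2/2, 1/2/0/0, 1/2/0/2, 1/2/2/2}
target 1/0/0/0 ∈ {PSO}

SC:no TSO:no PSO:yes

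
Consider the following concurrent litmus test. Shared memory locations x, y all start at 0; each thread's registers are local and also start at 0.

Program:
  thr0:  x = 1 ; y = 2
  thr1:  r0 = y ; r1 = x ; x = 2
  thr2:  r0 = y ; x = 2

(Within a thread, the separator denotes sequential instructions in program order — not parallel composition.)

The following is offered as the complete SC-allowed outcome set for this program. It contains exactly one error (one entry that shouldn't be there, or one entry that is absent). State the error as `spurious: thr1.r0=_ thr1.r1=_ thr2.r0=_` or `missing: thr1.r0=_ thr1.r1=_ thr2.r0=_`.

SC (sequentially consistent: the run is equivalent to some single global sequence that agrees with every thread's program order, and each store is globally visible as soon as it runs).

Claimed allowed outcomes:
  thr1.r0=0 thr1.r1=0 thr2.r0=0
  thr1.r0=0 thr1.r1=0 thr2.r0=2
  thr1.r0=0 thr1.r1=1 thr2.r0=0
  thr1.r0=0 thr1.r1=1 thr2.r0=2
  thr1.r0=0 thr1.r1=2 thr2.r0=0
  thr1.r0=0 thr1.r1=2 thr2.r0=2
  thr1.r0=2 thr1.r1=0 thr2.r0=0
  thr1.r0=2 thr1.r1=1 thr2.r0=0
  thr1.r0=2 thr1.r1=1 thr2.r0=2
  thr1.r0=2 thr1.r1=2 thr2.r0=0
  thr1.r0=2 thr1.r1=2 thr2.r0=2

spurious: thr1.r0=2 thr1.r1=0 thr2.r0=0

outcome vector order: (thr1.r0,thr1.r1,thr2.r0)
SC (10): <0 0 0> <0 0 2> <0 1 0> <0 1 2> <0 2 0> <0 2 2> <2 1 0> <2 1 2> <2 2 0> <2 2 2>
claimed∖SC = {<2 0 0>}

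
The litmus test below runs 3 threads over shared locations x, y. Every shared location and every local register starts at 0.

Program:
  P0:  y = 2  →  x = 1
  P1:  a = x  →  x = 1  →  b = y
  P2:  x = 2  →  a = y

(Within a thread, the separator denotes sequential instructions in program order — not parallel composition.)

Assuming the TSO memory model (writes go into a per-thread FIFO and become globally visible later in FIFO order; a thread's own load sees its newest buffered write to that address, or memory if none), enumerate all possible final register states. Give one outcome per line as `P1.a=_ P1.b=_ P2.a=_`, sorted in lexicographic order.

outcome vector order: (P1.a,P1.b,P2.a)
|TSO outcomes| = 10

P1.a=0 P1.b=0 P2.a=0
P1.a=0 P1.b=0 P2.a=2
P1.a=0 P1.b=2 P2.a=0
P1.a=0 P1.b=2 P2.a=2
P1.a=1 P1.b=2 P2.a=0
P1.a=1 P1.b=2 P2.a=2
P1.a=2 P1.b=0 P2.a=0
P1.a=2 P1.b=0 P2.a=2
P1.a=2 P1.b=2 P2.a=0
P1.a=2 P1.b=2 P2.a=2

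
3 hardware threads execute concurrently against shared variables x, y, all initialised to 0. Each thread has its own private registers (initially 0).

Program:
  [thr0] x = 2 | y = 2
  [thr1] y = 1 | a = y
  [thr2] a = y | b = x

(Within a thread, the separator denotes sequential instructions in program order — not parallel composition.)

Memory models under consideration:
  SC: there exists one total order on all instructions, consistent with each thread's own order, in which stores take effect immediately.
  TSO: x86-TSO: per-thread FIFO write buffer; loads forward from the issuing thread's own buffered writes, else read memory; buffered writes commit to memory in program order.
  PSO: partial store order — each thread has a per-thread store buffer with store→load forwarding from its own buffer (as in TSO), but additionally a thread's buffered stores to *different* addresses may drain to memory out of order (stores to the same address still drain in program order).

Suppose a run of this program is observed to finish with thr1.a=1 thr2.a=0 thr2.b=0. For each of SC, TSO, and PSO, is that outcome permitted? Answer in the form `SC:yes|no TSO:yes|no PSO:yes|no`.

outcome vector order: (thr1.a,thr2.a,thr2.b)
[SC] allowed = {<1 0 0>, <1 0 2>, <1 1 0>, <1 1 2>, <1 2 2>, <2 0 0>, <2 0 2>, <2 1 0>, <2 1 2>, <2 2 2>}
[TSO] allowed = {<1 0 0>, <1 0 2>, <1 1 0>, <1 1 2>, <1 2 2>, <2 0 0>, <2 0 2>, <2 1 0>, <2 1 2>, <2 2 2>}
[PSO] allowed = {<1 0 0>, <1 0 2>, <1 1 0>, <1 1 2>, <1 2 0>, <1 2 2>, <2 0 0>, <2 0 2>, <2 1 0>, <2 1 2>, <2 2 0>, <2 2 2>}
target <1 0 0> ∈ {SC,TSO,PSO}

SC:yes TSO:yes PSO:yes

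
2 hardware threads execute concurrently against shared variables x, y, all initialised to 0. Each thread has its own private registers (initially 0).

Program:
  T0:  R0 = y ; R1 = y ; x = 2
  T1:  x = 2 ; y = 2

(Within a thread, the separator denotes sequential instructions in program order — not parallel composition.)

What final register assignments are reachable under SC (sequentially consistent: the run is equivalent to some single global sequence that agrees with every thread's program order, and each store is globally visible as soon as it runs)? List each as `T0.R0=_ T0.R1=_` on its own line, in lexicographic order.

T0.R0=0 T0.R1=0
T0.R0=0 T0.R1=2
T0.R0=2 T0.R1=2

outcome vector order: (T0.R0,T0.R1)
|SC outcomes| = 3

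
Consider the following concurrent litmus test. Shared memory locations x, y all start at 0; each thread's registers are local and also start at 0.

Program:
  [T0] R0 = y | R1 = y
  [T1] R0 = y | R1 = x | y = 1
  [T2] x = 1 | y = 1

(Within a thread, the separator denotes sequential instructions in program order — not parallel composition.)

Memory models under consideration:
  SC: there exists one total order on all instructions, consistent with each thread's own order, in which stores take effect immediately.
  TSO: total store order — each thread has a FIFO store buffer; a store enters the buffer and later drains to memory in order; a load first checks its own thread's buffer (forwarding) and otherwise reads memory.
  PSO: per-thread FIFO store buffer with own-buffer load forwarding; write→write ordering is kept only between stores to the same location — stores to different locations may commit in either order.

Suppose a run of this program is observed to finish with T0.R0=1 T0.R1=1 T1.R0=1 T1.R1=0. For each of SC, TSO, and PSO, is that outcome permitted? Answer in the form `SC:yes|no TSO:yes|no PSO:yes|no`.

outcome vector order: (T0.R0,T0.R1,T1.R0,T1.R1)
SC: 9 outcomes — {0000, 0001, 0011, 0100, 0101, 0111, 1100, 1101, 1111}
TSO: 9 outcomes — {0000, 0001, 0011, 0100, 0101, 0111, 1100, 1101, 1111}
PSO: 12 outcomes — {0000, 0001, 0010, 0011, 0100, 0101, 0110, 0111, 1100, 1101, 1110, 1111}
target 1110 ∈ {PSO}

SC:no TSO:no PSO:yes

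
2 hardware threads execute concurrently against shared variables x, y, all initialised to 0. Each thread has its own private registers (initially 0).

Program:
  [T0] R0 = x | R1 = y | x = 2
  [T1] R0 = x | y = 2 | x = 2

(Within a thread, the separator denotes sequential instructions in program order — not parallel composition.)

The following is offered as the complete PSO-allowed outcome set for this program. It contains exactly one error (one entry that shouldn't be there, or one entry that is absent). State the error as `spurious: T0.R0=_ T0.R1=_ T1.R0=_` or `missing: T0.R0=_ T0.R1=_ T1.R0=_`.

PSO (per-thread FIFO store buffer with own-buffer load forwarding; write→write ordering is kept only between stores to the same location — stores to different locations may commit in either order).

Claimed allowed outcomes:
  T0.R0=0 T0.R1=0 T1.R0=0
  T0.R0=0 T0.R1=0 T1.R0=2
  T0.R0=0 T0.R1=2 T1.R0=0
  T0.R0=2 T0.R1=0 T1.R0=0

missing: T0.R0=2 T0.R1=2 T1.R0=0

outcome vector order: (T0.R0,T0.R1,T1.R0)
PSO: 5 outcomes — {(0,0,0) (0,0,2) (0,2,0) (2,0,0) (2,2,0)}
PSO∖claimed = {(2,2,0)}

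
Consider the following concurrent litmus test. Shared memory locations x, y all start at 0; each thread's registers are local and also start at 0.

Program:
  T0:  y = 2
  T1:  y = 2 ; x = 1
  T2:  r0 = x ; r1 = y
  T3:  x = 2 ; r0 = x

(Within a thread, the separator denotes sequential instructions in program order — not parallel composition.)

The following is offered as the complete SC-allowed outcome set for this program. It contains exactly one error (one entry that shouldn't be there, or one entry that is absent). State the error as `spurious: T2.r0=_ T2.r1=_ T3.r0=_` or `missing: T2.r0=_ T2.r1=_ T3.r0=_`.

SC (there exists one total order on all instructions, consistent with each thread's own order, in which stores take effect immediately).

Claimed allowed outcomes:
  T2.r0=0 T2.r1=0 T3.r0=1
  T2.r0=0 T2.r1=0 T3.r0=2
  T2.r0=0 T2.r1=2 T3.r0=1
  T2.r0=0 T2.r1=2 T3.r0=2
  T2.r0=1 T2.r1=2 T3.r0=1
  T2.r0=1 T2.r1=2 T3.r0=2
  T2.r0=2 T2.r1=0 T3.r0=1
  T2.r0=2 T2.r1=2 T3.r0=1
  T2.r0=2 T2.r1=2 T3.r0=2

outcome vector order: (T2.r0,T2.r1,T3.r0)
[SC] allowed = {001 002 021 022 121 122 201 202 221 222}
SC∖claimed = {202}

missing: T2.r0=2 T2.r1=0 T3.r0=2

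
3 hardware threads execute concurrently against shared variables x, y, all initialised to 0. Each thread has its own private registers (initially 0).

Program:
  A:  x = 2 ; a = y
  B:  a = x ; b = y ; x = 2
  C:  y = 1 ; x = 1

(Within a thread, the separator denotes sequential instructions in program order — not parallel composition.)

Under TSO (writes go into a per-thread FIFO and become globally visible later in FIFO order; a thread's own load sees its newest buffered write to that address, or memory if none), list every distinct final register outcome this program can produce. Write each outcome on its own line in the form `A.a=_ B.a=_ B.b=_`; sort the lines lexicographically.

A.a=0 B.a=0 B.b=0
A.a=0 B.a=0 B.b=1
A.a=0 B.a=1 B.b=1
A.a=0 B.a=2 B.b=0
A.a=0 B.a=2 B.b=1
A.a=1 B.a=0 B.b=0
A.a=1 B.a=0 B.b=1
A.a=1 B.a=1 B.b=1
A.a=1 B.a=2 B.b=0
A.a=1 B.a=2 B.b=1

outcome vector order: (A.a,B.a,B.b)
|TSO outcomes| = 10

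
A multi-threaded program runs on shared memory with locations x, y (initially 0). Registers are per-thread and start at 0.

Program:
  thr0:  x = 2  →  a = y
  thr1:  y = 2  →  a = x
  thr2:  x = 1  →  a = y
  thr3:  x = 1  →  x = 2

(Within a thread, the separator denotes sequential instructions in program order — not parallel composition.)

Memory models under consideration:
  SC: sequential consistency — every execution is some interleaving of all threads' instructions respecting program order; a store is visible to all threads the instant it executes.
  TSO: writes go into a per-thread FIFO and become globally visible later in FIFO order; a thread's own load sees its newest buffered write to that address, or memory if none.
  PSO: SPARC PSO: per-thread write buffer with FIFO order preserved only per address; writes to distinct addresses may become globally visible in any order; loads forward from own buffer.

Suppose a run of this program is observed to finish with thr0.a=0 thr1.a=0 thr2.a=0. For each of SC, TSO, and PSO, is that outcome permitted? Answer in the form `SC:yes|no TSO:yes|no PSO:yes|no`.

SC:no TSO:yes PSO:yes

outcome vector order: (thr0.a,thr1.a,thr2.a)
SC: 9 outcomes — {010, 012, 020, 022, 202, 210, 212, 220, 222}
TSO: 12 outcomes — {000, 002, 010, 012, 020, 022, 200, 202, 210, 212, 220, 222}
PSO: 12 outcomes — {000, 002, 010, 012, 020, 022, 200, 202, 210, 212, 220, 222}
target 000 ∈ {TSO,PSO}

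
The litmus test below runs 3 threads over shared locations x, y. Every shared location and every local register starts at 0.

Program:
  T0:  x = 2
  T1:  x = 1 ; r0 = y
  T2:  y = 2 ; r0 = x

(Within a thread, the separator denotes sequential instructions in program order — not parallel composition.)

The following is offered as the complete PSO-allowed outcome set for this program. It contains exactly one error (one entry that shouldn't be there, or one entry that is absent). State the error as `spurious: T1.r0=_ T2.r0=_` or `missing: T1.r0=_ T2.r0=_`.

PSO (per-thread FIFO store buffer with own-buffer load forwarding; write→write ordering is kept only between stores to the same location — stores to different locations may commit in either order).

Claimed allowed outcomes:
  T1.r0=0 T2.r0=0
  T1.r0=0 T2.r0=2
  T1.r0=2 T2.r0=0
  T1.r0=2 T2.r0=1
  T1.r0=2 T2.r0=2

missing: T1.r0=0 T2.r0=1

outcome vector order: (T1.r0,T2.r0)
[PSO] allowed = {(0,0), (0,1), (0,2), (2,0), (2,1), (2,2)}
PSO∖claimed = {(0,1)}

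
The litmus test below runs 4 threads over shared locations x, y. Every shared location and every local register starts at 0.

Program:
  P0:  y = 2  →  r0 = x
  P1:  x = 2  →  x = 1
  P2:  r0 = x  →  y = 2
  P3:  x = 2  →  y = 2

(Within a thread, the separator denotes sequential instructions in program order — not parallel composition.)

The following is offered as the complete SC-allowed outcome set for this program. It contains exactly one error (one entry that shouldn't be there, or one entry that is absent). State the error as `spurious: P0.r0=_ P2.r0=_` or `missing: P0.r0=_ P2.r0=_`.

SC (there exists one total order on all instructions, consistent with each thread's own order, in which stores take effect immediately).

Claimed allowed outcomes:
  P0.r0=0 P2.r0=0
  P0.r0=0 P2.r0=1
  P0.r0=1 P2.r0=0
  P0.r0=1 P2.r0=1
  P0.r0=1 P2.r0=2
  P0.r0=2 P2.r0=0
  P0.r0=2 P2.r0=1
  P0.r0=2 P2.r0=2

missing: P0.r0=0 P2.r0=2

outcome vector order: (P0.r0,P2.r0)
under SC → 0/0, 0/1, 0/2, 1/0, 1/1, 1/2, 2/0, 2/1, 2/2
SC∖claimed = {0/2}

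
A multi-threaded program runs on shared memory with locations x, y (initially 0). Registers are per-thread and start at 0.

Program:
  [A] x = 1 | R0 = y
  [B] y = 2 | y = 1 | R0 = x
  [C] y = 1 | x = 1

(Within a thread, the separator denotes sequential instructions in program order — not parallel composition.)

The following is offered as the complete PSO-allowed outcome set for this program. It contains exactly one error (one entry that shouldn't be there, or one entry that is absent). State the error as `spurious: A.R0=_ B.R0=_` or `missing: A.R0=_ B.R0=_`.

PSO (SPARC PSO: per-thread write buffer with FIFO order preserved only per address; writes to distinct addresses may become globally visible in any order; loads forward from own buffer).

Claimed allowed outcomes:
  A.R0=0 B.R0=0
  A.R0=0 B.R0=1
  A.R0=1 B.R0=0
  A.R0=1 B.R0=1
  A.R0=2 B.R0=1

missing: A.R0=2 B.R0=0

outcome vector order: (A.R0,B.R0)
PSO: 6 outcomes — {00, 01, 10, 11, 20, 21}
PSO∖claimed = {20}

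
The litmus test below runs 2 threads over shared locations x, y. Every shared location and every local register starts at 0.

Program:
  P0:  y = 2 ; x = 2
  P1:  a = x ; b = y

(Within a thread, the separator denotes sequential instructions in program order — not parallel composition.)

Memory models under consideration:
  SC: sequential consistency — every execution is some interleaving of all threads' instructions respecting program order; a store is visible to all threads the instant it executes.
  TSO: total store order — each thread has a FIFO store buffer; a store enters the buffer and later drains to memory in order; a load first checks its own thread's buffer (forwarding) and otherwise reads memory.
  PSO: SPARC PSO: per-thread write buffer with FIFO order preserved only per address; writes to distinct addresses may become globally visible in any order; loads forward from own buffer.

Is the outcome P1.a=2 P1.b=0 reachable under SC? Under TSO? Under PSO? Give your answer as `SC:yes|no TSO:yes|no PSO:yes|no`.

outcome vector order: (P1.a,P1.b)
SC (3): 00; 02; 22
TSO (3): 00; 02; 22
PSO (4): 00; 02; 20; 22
target 20 ∈ {PSO}

SC:no TSO:no PSO:yes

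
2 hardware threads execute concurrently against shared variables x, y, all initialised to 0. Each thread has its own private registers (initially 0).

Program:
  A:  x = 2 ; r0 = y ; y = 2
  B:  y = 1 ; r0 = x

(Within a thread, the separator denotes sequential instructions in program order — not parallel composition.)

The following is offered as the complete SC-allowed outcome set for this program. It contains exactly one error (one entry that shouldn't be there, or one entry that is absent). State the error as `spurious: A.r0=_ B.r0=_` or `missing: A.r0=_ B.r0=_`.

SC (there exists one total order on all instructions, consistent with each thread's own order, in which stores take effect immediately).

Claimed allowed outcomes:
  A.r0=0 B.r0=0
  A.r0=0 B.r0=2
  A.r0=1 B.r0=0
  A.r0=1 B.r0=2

spurious: A.r0=0 B.r0=0

outcome vector order: (A.r0,B.r0)
SC (3): (0,2), (1,0), (1,2)
claimed∖SC = {(0,0)}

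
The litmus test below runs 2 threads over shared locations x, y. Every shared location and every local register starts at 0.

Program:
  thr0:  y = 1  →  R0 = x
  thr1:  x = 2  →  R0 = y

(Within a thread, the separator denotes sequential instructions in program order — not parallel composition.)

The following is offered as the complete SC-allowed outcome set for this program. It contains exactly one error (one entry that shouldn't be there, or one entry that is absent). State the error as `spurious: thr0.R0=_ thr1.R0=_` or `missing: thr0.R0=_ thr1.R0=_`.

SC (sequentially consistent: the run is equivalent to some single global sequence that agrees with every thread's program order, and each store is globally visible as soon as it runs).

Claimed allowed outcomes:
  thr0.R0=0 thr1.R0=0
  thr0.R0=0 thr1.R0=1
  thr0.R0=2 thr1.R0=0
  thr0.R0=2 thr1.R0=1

outcome vector order: (thr0.R0,thr1.R0)
SC: 3 outcomes — {<0 1> <2 0> <2 1>}
claimed∖SC = {<0 0>}

spurious: thr0.R0=0 thr1.R0=0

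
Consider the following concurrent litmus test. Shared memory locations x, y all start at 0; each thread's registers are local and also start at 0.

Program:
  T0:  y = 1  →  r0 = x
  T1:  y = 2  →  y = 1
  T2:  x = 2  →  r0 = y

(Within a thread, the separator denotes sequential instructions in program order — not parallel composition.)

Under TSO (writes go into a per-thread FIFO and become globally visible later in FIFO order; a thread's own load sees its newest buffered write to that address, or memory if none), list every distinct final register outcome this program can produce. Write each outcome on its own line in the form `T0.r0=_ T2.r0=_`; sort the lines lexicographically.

T0.r0=0 T2.r0=0
T0.r0=0 T2.r0=1
T0.r0=0 T2.r0=2
T0.r0=2 T2.r0=0
T0.r0=2 T2.r0=1
T0.r0=2 T2.r0=2

outcome vector order: (T0.r0,T2.r0)
|TSO outcomes| = 6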